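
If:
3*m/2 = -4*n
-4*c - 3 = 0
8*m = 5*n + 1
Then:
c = -3/4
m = 8/79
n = -3/79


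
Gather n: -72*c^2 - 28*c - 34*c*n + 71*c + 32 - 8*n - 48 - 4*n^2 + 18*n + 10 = -72*c^2 + 43*c - 4*n^2 + n*(10 - 34*c) - 6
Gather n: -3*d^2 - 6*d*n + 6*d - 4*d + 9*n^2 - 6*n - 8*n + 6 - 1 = -3*d^2 + 2*d + 9*n^2 + n*(-6*d - 14) + 5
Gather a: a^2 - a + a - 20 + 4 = a^2 - 16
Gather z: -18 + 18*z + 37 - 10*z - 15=8*z + 4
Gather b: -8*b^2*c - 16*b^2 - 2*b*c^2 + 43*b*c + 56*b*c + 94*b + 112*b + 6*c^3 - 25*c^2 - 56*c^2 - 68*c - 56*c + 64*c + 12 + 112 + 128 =b^2*(-8*c - 16) + b*(-2*c^2 + 99*c + 206) + 6*c^3 - 81*c^2 - 60*c + 252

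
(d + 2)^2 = d^2 + 4*d + 4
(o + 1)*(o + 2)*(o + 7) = o^3 + 10*o^2 + 23*o + 14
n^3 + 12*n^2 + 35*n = n*(n + 5)*(n + 7)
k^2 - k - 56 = (k - 8)*(k + 7)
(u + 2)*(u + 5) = u^2 + 7*u + 10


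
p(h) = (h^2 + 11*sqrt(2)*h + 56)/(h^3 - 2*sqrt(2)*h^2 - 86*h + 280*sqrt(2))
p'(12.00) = -0.17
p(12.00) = 0.56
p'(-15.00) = 0.00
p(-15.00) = -0.02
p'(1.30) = 0.15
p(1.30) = 0.28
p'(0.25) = 0.08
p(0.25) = 0.16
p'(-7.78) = 0.00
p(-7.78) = -0.01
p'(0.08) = 0.07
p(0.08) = 0.15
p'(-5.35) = 0.01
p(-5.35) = 0.00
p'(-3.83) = 0.01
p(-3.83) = 0.02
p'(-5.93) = 0.01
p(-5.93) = 0.00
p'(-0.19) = 0.06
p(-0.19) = 0.13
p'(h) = (2*h + 11*sqrt(2))/(h^3 - 2*sqrt(2)*h^2 - 86*h + 280*sqrt(2)) + (-3*h^2 + 4*sqrt(2)*h + 86)*(h^2 + 11*sqrt(2)*h + 56)/(h^3 - 2*sqrt(2)*h^2 - 86*h + 280*sqrt(2))^2 = (-h^4 - 22*sqrt(2)*h^3 - 210*h^2 + 784*sqrt(2)*h + 10976)/(h^6 - 4*sqrt(2)*h^5 - 164*h^4 + 904*sqrt(2)*h^3 + 5156*h^2 - 48160*sqrt(2)*h + 156800)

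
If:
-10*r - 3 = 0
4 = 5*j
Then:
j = 4/5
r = -3/10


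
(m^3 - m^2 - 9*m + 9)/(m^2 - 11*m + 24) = (m^2 + 2*m - 3)/(m - 8)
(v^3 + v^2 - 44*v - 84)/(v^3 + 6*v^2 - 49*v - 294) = (v + 2)/(v + 7)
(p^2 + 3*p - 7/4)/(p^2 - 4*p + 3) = (p^2 + 3*p - 7/4)/(p^2 - 4*p + 3)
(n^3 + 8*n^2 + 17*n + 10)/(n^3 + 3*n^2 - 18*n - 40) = (n + 1)/(n - 4)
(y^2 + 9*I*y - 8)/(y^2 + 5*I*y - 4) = (y + 8*I)/(y + 4*I)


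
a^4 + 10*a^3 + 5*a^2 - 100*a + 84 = (a - 2)*(a - 1)*(a + 6)*(a + 7)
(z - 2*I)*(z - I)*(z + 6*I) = z^3 + 3*I*z^2 + 16*z - 12*I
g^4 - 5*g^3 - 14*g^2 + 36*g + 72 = (g - 6)*(g - 3)*(g + 2)^2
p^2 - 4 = (p - 2)*(p + 2)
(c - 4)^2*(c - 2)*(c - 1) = c^4 - 11*c^3 + 42*c^2 - 64*c + 32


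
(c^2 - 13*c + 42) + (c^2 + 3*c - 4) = 2*c^2 - 10*c + 38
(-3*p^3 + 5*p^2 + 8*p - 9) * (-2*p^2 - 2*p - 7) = 6*p^5 - 4*p^4 - 5*p^3 - 33*p^2 - 38*p + 63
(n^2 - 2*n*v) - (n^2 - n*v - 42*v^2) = -n*v + 42*v^2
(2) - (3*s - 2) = 4 - 3*s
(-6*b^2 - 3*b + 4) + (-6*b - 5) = -6*b^2 - 9*b - 1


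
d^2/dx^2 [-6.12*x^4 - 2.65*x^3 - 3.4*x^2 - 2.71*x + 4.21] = -73.44*x^2 - 15.9*x - 6.8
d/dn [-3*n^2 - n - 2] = -6*n - 1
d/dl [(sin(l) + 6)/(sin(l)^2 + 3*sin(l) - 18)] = -cos(l)/(sin(l) - 3)^2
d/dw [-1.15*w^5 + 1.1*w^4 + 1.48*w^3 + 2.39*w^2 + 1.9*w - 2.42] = -5.75*w^4 + 4.4*w^3 + 4.44*w^2 + 4.78*w + 1.9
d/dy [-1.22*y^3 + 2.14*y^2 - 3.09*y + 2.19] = -3.66*y^2 + 4.28*y - 3.09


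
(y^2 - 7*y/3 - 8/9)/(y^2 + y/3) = (y - 8/3)/y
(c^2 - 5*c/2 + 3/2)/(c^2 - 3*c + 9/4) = 2*(c - 1)/(2*c - 3)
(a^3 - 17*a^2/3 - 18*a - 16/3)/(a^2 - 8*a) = a + 7/3 + 2/(3*a)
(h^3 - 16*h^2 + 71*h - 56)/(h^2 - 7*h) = h - 9 + 8/h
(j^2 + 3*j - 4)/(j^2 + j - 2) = (j + 4)/(j + 2)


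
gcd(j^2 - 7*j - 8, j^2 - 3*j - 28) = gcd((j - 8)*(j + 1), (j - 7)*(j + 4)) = 1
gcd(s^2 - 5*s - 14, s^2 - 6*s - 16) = s + 2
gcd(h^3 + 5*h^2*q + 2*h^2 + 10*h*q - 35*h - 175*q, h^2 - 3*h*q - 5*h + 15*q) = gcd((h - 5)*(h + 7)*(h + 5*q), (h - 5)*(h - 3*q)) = h - 5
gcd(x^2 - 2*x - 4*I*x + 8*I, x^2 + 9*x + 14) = 1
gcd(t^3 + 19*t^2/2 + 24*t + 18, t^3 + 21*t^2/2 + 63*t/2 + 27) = t^2 + 15*t/2 + 9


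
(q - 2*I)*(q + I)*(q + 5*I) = q^3 + 4*I*q^2 + 7*q + 10*I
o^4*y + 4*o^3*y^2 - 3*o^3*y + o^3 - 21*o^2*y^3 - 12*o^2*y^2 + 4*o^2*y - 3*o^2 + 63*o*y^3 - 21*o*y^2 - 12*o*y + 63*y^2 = (o - 3)*(o - 3*y)*(o + 7*y)*(o*y + 1)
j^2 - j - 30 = (j - 6)*(j + 5)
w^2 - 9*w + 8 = (w - 8)*(w - 1)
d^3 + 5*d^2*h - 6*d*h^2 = d*(d - h)*(d + 6*h)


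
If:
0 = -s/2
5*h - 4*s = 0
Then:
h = 0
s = 0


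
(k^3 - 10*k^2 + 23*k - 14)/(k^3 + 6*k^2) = (k^3 - 10*k^2 + 23*k - 14)/(k^2*(k + 6))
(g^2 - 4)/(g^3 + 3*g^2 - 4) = (g - 2)/(g^2 + g - 2)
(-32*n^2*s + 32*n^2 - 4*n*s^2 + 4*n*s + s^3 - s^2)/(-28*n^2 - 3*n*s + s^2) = (-8*n*s + 8*n + s^2 - s)/(-7*n + s)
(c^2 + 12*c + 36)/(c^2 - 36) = (c + 6)/(c - 6)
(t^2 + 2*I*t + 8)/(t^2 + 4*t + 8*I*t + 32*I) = (t^2 + 2*I*t + 8)/(t^2 + t*(4 + 8*I) + 32*I)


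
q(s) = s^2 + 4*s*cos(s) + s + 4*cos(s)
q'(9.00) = -1.13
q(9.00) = 53.55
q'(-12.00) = 3.98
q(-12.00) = 94.87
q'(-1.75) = -6.16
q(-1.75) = 1.85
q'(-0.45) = 4.66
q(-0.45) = 1.73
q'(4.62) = 32.26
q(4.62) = 23.89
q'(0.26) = 4.09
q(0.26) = 5.20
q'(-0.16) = 5.16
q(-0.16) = 3.18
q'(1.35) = -4.60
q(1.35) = 5.23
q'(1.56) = -6.08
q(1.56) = 4.10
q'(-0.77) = 2.97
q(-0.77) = 0.48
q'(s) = -4*s*sin(s) + 2*s - 4*sin(s) + 4*cos(s) + 1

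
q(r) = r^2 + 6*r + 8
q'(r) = 2*r + 6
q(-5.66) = 6.08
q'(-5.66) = -5.32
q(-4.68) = 1.82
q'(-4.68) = -3.36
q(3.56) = 42.03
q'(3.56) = 13.12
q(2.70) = 31.49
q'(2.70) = 11.40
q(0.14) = 8.86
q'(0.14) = 6.28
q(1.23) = 16.89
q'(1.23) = 8.46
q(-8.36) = 27.73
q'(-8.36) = -10.72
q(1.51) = 19.34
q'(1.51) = 9.02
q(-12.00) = 80.00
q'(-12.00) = -18.00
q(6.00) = 80.00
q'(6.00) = 18.00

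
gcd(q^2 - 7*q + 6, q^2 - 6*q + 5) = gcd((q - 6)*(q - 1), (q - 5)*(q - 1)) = q - 1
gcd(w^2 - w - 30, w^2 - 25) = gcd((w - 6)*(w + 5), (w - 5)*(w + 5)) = w + 5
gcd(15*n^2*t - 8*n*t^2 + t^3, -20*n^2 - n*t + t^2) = -5*n + t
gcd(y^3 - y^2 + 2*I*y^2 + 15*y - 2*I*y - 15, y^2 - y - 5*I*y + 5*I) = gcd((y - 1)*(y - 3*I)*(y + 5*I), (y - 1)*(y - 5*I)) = y - 1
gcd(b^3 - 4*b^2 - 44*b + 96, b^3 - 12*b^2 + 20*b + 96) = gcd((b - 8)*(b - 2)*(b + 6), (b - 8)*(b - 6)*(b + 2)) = b - 8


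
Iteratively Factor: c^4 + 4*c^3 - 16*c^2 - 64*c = (c + 4)*(c^3 - 16*c) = c*(c + 4)*(c^2 - 16) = c*(c + 4)^2*(c - 4)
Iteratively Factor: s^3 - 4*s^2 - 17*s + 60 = (s + 4)*(s^2 - 8*s + 15) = (s - 5)*(s + 4)*(s - 3)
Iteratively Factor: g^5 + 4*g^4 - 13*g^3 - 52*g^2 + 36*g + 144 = (g - 3)*(g^4 + 7*g^3 + 8*g^2 - 28*g - 48) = (g - 3)*(g + 2)*(g^3 + 5*g^2 - 2*g - 24) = (g - 3)*(g + 2)*(g + 4)*(g^2 + g - 6) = (g - 3)*(g - 2)*(g + 2)*(g + 4)*(g + 3)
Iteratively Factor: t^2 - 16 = (t - 4)*(t + 4)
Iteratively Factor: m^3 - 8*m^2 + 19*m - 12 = (m - 3)*(m^2 - 5*m + 4) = (m - 3)*(m - 1)*(m - 4)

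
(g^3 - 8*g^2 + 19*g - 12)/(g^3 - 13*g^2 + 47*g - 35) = (g^2 - 7*g + 12)/(g^2 - 12*g + 35)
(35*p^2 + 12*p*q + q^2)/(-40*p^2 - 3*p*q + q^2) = (-7*p - q)/(8*p - q)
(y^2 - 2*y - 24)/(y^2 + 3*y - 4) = (y - 6)/(y - 1)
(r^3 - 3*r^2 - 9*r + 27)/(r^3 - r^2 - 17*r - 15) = (r^2 - 6*r + 9)/(r^2 - 4*r - 5)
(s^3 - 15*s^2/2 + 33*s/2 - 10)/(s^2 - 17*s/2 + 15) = (s^2 - 5*s + 4)/(s - 6)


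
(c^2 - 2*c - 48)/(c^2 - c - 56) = (c + 6)/(c + 7)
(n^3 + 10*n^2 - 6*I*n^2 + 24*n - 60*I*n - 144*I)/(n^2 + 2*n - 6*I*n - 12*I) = (n^2 + 10*n + 24)/(n + 2)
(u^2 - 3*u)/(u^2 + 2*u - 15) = u/(u + 5)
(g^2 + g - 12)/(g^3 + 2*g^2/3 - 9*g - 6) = 3*(g + 4)/(3*g^2 + 11*g + 6)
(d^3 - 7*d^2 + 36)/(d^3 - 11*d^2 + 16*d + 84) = (d - 3)/(d - 7)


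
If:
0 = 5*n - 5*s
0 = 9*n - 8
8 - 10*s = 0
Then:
No Solution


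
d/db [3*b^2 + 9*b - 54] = 6*b + 9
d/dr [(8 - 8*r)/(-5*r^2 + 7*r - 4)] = 8*(-5*r^2 + 10*r - 3)/(25*r^4 - 70*r^3 + 89*r^2 - 56*r + 16)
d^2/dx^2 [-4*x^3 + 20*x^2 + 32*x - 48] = 40 - 24*x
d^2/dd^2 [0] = 0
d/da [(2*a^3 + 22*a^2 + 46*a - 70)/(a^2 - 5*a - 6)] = 2*(a^4 - 10*a^3 - 96*a^2 - 62*a - 313)/(a^4 - 10*a^3 + 13*a^2 + 60*a + 36)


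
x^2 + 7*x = x*(x + 7)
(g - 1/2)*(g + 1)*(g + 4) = g^3 + 9*g^2/2 + 3*g/2 - 2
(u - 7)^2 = u^2 - 14*u + 49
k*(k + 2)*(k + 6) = k^3 + 8*k^2 + 12*k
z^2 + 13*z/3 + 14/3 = (z + 2)*(z + 7/3)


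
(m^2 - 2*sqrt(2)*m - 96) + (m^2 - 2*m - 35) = 2*m^2 - 2*sqrt(2)*m - 2*m - 131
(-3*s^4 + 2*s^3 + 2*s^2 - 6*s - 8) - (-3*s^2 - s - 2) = -3*s^4 + 2*s^3 + 5*s^2 - 5*s - 6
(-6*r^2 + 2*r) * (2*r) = -12*r^3 + 4*r^2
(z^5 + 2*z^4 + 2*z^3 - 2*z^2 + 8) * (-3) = -3*z^5 - 6*z^4 - 6*z^3 + 6*z^2 - 24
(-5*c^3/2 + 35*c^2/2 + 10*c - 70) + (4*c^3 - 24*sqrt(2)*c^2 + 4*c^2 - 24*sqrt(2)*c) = 3*c^3/2 - 24*sqrt(2)*c^2 + 43*c^2/2 - 24*sqrt(2)*c + 10*c - 70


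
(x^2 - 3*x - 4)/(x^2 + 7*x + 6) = (x - 4)/(x + 6)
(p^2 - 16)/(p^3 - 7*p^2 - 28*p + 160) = (p + 4)/(p^2 - 3*p - 40)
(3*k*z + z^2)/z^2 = (3*k + z)/z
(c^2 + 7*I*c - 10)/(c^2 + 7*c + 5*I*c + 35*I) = (c + 2*I)/(c + 7)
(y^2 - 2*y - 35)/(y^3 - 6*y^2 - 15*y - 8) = (-y^2 + 2*y + 35)/(-y^3 + 6*y^2 + 15*y + 8)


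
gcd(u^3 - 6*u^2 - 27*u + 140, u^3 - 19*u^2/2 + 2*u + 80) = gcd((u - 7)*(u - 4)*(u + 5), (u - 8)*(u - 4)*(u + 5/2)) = u - 4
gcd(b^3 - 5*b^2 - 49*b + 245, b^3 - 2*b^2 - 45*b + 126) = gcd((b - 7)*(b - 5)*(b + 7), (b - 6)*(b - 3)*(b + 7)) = b + 7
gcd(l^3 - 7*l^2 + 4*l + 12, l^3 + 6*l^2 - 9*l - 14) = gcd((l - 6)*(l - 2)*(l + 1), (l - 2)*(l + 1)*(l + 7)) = l^2 - l - 2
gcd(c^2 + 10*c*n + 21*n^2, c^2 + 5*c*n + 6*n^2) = c + 3*n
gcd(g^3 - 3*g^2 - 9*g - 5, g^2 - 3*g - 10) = g - 5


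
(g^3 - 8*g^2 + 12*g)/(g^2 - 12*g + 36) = g*(g - 2)/(g - 6)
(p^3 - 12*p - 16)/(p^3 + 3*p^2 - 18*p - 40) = (p + 2)/(p + 5)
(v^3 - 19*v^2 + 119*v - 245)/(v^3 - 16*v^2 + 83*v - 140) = (v - 7)/(v - 4)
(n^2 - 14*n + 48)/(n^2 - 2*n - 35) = (-n^2 + 14*n - 48)/(-n^2 + 2*n + 35)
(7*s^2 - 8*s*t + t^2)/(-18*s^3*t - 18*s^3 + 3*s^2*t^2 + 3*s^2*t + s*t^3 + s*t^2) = (7*s^2 - 8*s*t + t^2)/(s*(-18*s^2*t - 18*s^2 + 3*s*t^2 + 3*s*t + t^3 + t^2))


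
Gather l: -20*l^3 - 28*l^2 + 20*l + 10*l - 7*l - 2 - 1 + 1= -20*l^3 - 28*l^2 + 23*l - 2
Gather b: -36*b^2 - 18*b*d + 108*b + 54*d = -36*b^2 + b*(108 - 18*d) + 54*d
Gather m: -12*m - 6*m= -18*m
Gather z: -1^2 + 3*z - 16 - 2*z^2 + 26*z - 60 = -2*z^2 + 29*z - 77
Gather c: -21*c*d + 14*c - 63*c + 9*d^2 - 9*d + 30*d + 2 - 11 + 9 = c*(-21*d - 49) + 9*d^2 + 21*d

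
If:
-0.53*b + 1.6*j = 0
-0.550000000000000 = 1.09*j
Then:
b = -1.52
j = -0.50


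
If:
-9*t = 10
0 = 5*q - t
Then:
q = -2/9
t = -10/9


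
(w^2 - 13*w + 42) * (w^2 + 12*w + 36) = w^4 - w^3 - 78*w^2 + 36*w + 1512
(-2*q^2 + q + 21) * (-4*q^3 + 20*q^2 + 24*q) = 8*q^5 - 44*q^4 - 112*q^3 + 444*q^2 + 504*q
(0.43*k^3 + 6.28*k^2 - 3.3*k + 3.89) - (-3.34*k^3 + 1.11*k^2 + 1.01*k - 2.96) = 3.77*k^3 + 5.17*k^2 - 4.31*k + 6.85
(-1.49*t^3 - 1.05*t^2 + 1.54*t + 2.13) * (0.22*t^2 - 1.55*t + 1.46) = -0.3278*t^5 + 2.0785*t^4 - 0.2091*t^3 - 3.4514*t^2 - 1.0531*t + 3.1098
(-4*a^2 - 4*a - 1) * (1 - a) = 4*a^3 - 3*a - 1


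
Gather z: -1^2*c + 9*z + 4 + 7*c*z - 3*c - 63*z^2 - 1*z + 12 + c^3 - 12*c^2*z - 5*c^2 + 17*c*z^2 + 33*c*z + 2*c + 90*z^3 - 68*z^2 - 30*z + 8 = c^3 - 5*c^2 - 2*c + 90*z^3 + z^2*(17*c - 131) + z*(-12*c^2 + 40*c - 22) + 24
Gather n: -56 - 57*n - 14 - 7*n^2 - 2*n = -7*n^2 - 59*n - 70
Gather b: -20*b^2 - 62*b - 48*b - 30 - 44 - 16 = -20*b^2 - 110*b - 90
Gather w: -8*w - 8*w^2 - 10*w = -8*w^2 - 18*w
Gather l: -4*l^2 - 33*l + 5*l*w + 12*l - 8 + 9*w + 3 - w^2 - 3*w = -4*l^2 + l*(5*w - 21) - w^2 + 6*w - 5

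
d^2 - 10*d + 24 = (d - 6)*(d - 4)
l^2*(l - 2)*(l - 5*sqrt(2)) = l^4 - 5*sqrt(2)*l^3 - 2*l^3 + 10*sqrt(2)*l^2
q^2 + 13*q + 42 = (q + 6)*(q + 7)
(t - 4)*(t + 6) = t^2 + 2*t - 24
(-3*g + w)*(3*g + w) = -9*g^2 + w^2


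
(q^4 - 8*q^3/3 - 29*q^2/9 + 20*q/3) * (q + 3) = q^5 + q^4/3 - 101*q^3/9 - 3*q^2 + 20*q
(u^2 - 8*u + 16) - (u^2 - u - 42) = 58 - 7*u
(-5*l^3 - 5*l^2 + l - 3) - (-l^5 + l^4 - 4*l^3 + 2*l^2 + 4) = l^5 - l^4 - l^3 - 7*l^2 + l - 7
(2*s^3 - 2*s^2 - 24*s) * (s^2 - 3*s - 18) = 2*s^5 - 8*s^4 - 54*s^3 + 108*s^2 + 432*s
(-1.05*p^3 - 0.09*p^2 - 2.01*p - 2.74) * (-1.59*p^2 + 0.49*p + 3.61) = 1.6695*p^5 - 0.3714*p^4 - 0.6387*p^3 + 3.0468*p^2 - 8.5987*p - 9.8914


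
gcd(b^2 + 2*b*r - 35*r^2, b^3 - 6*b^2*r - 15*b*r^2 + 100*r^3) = -b + 5*r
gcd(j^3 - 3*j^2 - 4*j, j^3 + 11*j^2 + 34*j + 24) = j + 1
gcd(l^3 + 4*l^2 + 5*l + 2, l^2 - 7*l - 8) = l + 1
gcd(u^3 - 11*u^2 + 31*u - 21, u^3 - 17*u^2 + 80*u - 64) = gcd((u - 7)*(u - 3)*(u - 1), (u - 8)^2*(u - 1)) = u - 1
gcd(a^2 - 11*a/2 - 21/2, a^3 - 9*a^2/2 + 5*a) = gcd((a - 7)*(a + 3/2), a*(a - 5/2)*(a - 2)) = 1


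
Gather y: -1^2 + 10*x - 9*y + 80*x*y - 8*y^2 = 10*x - 8*y^2 + y*(80*x - 9) - 1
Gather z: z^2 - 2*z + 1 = z^2 - 2*z + 1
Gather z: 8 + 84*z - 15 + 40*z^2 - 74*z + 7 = 40*z^2 + 10*z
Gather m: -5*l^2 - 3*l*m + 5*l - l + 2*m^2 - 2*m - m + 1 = -5*l^2 + 4*l + 2*m^2 + m*(-3*l - 3) + 1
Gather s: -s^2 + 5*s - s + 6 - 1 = -s^2 + 4*s + 5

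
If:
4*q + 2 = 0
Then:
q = -1/2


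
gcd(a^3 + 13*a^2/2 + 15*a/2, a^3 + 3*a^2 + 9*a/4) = a^2 + 3*a/2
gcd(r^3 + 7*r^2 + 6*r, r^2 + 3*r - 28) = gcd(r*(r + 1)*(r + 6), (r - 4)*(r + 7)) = 1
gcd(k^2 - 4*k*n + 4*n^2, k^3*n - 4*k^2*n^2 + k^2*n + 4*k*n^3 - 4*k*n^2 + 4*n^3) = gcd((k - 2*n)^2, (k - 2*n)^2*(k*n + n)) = k^2 - 4*k*n + 4*n^2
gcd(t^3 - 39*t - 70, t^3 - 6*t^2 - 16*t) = t + 2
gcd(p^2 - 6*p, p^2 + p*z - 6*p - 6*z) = p - 6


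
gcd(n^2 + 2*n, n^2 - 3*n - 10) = n + 2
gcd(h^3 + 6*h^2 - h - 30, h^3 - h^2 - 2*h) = h - 2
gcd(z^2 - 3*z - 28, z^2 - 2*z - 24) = z + 4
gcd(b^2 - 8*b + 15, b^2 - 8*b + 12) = 1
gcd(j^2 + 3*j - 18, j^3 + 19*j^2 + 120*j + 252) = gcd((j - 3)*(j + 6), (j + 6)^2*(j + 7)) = j + 6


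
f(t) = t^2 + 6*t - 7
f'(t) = 2*t + 6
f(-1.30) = -13.11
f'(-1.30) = 3.40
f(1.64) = 5.53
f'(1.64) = 9.28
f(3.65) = 28.22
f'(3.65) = 13.30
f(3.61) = 27.69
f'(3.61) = 13.22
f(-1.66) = -14.20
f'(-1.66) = 2.68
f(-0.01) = -7.06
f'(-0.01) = 5.98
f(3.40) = 24.96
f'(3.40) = 12.80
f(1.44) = 3.71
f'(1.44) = 8.88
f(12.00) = 209.00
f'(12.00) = 30.00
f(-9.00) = 20.00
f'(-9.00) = -12.00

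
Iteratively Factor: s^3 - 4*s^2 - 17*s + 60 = (s - 5)*(s^2 + s - 12) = (s - 5)*(s - 3)*(s + 4)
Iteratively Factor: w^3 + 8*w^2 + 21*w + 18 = (w + 3)*(w^2 + 5*w + 6) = (w + 3)^2*(w + 2)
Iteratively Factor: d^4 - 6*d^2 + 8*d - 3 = (d + 3)*(d^3 - 3*d^2 + 3*d - 1) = (d - 1)*(d + 3)*(d^2 - 2*d + 1) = (d - 1)^2*(d + 3)*(d - 1)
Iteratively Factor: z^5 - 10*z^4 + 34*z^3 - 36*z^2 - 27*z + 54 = (z - 3)*(z^4 - 7*z^3 + 13*z^2 + 3*z - 18) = (z - 3)^2*(z^3 - 4*z^2 + z + 6) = (z - 3)^3*(z^2 - z - 2) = (z - 3)^3*(z + 1)*(z - 2)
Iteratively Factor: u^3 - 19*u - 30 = (u + 3)*(u^2 - 3*u - 10) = (u - 5)*(u + 3)*(u + 2)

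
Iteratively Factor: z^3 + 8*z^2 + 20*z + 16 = (z + 2)*(z^2 + 6*z + 8) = (z + 2)^2*(z + 4)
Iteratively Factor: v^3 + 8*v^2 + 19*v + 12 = (v + 1)*(v^2 + 7*v + 12) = (v + 1)*(v + 3)*(v + 4)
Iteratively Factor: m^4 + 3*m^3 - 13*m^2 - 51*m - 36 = (m + 1)*(m^3 + 2*m^2 - 15*m - 36) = (m + 1)*(m + 3)*(m^2 - m - 12) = (m - 4)*(m + 1)*(m + 3)*(m + 3)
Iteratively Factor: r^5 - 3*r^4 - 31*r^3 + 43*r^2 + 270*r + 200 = (r - 5)*(r^4 + 2*r^3 - 21*r^2 - 62*r - 40) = (r - 5)*(r + 1)*(r^3 + r^2 - 22*r - 40) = (r - 5)*(r + 1)*(r + 4)*(r^2 - 3*r - 10) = (r - 5)*(r + 1)*(r + 2)*(r + 4)*(r - 5)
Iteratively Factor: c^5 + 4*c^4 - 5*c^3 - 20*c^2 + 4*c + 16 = (c + 4)*(c^4 - 5*c^2 + 4) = (c + 2)*(c + 4)*(c^3 - 2*c^2 - c + 2) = (c - 1)*(c + 2)*(c + 4)*(c^2 - c - 2) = (c - 2)*(c - 1)*(c + 2)*(c + 4)*(c + 1)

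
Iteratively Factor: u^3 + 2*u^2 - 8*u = (u)*(u^2 + 2*u - 8) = u*(u - 2)*(u + 4)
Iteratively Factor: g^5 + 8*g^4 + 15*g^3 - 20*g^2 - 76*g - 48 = (g + 2)*(g^4 + 6*g^3 + 3*g^2 - 26*g - 24) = (g + 1)*(g + 2)*(g^3 + 5*g^2 - 2*g - 24) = (g + 1)*(g + 2)*(g + 3)*(g^2 + 2*g - 8) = (g + 1)*(g + 2)*(g + 3)*(g + 4)*(g - 2)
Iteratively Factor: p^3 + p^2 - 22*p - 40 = (p + 4)*(p^2 - 3*p - 10) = (p + 2)*(p + 4)*(p - 5)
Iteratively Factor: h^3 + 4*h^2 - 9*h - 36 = (h - 3)*(h^2 + 7*h + 12) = (h - 3)*(h + 3)*(h + 4)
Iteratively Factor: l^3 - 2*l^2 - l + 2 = (l - 2)*(l^2 - 1) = (l - 2)*(l + 1)*(l - 1)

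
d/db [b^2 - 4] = 2*b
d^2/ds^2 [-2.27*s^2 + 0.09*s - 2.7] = -4.54000000000000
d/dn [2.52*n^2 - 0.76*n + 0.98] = 5.04*n - 0.76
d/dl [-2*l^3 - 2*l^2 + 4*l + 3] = -6*l^2 - 4*l + 4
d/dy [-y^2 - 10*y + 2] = -2*y - 10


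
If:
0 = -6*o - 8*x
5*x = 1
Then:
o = -4/15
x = 1/5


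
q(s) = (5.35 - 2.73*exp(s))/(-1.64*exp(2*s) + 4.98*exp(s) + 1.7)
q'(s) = (5.35 - 2.73*exp(s))*(3.28*exp(2*s) - 4.98*exp(s))/(-1.64*exp(2*s) + 4.98*exp(s) + 1.7)^2 - 2.73*exp(s)/(-1.64*exp(2*s) + 4.98*exp(s) + 1.7) = (-4.4772*exp(2*s) + 17.548*exp(s) - 31.284)*exp(s)/(2.6896*exp(4*s) - 16.3344*exp(3*s) + 19.2244*exp(2*s) + 16.932*exp(s) + 2.89)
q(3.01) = 0.09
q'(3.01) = -0.09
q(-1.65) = 1.86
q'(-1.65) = -0.80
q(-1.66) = 1.87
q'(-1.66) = -0.80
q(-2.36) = 2.36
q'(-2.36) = -0.60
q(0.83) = -0.20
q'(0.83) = -1.66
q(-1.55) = 1.78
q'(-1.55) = -0.82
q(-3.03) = 2.69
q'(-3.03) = -0.39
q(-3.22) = 2.76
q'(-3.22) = -0.34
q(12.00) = 0.00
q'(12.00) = 0.00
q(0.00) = 0.52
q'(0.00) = -0.72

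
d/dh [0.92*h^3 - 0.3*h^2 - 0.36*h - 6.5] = 2.76*h^2 - 0.6*h - 0.36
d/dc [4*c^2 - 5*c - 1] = 8*c - 5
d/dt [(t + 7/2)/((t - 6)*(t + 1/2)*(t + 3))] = (-8*t^3 - 32*t^2 + 70*t + 237)/(4*t^6 - 20*t^5 - 131*t^4 + 318*t^3 + 1701*t^2 + 1404*t + 324)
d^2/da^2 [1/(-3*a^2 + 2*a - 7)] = 2*(9*a^2 - 6*a - 4*(3*a - 1)^2 + 21)/(3*a^2 - 2*a + 7)^3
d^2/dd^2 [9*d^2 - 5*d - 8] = 18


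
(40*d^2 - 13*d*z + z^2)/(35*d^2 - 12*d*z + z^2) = (-8*d + z)/(-7*d + z)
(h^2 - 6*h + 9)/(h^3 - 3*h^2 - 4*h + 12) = (h - 3)/(h^2 - 4)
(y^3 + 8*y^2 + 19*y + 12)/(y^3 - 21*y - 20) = (y + 3)/(y - 5)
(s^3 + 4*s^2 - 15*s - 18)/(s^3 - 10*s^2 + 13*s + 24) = (s + 6)/(s - 8)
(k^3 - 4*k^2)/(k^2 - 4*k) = k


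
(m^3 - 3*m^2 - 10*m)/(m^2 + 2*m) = m - 5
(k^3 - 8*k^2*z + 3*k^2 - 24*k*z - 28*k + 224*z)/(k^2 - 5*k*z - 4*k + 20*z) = (-k^2 + 8*k*z - 7*k + 56*z)/(-k + 5*z)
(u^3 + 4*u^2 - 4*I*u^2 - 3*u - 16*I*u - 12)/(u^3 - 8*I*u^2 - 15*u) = (u^2 + u*(4 - I) - 4*I)/(u*(u - 5*I))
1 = 1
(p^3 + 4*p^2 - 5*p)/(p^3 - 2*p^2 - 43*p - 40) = p*(p - 1)/(p^2 - 7*p - 8)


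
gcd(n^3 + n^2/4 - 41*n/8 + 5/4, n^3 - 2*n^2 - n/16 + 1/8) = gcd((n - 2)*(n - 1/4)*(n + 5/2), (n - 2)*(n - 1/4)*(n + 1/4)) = n^2 - 9*n/4 + 1/2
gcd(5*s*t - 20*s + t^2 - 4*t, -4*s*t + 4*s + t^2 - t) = 1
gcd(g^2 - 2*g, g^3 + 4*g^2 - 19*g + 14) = g - 2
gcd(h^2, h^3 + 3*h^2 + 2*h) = h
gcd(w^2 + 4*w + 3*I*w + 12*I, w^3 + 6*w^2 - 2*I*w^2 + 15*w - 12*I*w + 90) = w + 3*I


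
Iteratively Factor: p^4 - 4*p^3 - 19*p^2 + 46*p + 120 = (p + 2)*(p^3 - 6*p^2 - 7*p + 60) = (p + 2)*(p + 3)*(p^2 - 9*p + 20) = (p - 4)*(p + 2)*(p + 3)*(p - 5)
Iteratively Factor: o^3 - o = (o)*(o^2 - 1) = o*(o + 1)*(o - 1)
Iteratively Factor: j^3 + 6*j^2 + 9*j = (j + 3)*(j^2 + 3*j) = (j + 3)^2*(j)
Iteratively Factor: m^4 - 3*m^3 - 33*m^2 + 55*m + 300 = (m - 5)*(m^3 + 2*m^2 - 23*m - 60) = (m - 5)*(m + 4)*(m^2 - 2*m - 15) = (m - 5)*(m + 3)*(m + 4)*(m - 5)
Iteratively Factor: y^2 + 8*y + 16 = (y + 4)*(y + 4)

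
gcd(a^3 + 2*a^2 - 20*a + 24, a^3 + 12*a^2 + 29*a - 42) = a + 6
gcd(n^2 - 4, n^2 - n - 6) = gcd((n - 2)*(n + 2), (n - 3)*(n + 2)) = n + 2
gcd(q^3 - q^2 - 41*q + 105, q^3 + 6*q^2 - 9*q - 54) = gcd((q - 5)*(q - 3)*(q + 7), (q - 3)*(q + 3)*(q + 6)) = q - 3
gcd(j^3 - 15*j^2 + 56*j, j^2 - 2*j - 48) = j - 8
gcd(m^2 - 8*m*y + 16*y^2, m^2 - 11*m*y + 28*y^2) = -m + 4*y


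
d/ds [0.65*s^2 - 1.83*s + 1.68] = 1.3*s - 1.83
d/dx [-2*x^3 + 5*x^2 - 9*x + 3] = -6*x^2 + 10*x - 9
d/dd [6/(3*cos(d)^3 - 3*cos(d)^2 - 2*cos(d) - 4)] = 96*(-9*sin(d)^2 - 6*cos(d) + 7)*sin(d)/(12*sin(d)^2 + cos(d) + 3*cos(3*d) - 28)^2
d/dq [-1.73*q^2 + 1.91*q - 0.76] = 1.91 - 3.46*q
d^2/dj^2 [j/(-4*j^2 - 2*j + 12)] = (-j*(4*j + 1)^2 + (6*j + 1)*(2*j^2 + j - 6))/(2*j^2 + j - 6)^3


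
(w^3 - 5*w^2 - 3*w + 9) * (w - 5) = w^4 - 10*w^3 + 22*w^2 + 24*w - 45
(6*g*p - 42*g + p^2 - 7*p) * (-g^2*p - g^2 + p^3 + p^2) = -6*g^3*p^2 + 36*g^3*p + 42*g^3 - g^2*p^3 + 6*g^2*p^2 + 7*g^2*p + 6*g*p^4 - 36*g*p^3 - 42*g*p^2 + p^5 - 6*p^4 - 7*p^3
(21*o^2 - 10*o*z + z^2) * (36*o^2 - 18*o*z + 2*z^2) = 756*o^4 - 738*o^3*z + 258*o^2*z^2 - 38*o*z^3 + 2*z^4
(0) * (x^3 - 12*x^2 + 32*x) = 0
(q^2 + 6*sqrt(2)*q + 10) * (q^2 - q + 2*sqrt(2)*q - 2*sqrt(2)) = q^4 - q^3 + 8*sqrt(2)*q^3 - 8*sqrt(2)*q^2 + 34*q^2 - 34*q + 20*sqrt(2)*q - 20*sqrt(2)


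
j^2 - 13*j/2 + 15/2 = (j - 5)*(j - 3/2)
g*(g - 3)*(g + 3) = g^3 - 9*g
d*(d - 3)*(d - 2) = d^3 - 5*d^2 + 6*d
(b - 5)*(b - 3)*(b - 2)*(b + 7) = b^4 - 3*b^3 - 39*b^2 + 187*b - 210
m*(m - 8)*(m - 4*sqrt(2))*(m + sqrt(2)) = m^4 - 8*m^3 - 3*sqrt(2)*m^3 - 8*m^2 + 24*sqrt(2)*m^2 + 64*m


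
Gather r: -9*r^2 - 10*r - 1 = -9*r^2 - 10*r - 1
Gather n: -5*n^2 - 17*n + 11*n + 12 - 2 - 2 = -5*n^2 - 6*n + 8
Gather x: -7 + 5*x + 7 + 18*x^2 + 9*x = 18*x^2 + 14*x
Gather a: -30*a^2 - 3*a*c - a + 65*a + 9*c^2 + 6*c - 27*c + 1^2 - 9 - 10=-30*a^2 + a*(64 - 3*c) + 9*c^2 - 21*c - 18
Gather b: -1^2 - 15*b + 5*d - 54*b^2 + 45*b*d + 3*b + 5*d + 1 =-54*b^2 + b*(45*d - 12) + 10*d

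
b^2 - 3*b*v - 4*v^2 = (b - 4*v)*(b + v)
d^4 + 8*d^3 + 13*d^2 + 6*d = d*(d + 1)^2*(d + 6)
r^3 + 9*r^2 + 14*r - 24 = (r - 1)*(r + 4)*(r + 6)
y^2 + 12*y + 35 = (y + 5)*(y + 7)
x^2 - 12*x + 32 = (x - 8)*(x - 4)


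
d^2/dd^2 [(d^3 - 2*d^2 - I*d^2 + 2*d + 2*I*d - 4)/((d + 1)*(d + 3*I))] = (d^3*(-14 + 24*I) + d^2*(-96 + 54*I) + d*(-42 - 108*I) + 148 + 18*I)/(d^6 + d^5*(3 + 9*I) + d^4*(-24 + 27*I) - 80*d^3 + d^2*(-81 - 72*I) + d*(-27 - 81*I) - 27*I)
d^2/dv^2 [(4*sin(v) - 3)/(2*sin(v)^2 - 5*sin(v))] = (-16*sin(v)^2 + 8*sin(v) - 58 + 3/sin(v) + 180/sin(v)^2 - 150/sin(v)^3)/(2*sin(v) - 5)^3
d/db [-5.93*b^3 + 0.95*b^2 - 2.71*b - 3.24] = -17.79*b^2 + 1.9*b - 2.71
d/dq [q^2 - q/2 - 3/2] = 2*q - 1/2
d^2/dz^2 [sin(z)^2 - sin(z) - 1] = sin(z) + 2*cos(2*z)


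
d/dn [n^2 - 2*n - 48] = 2*n - 2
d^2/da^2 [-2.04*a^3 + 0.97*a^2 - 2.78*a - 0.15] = 1.94 - 12.24*a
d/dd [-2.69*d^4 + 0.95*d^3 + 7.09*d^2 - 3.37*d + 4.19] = -10.76*d^3 + 2.85*d^2 + 14.18*d - 3.37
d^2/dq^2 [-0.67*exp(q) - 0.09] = -0.67*exp(q)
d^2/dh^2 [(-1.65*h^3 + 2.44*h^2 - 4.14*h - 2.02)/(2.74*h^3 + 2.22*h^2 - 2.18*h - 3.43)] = (56.710328*h^6 - 245.623464*h^5 - 431.717688*h^4 + 16.987316*h^3 - 416.788116*h^2 - 360.869406*h + 69.362904)/(20.570824*h^9 + 50.000616*h^8 - 8.588256*h^7 - 145.87518*h^6 - 118.351032*h^5 + 103.866204*h^4 + 185.946214*h^3 + 29.452038*h^2 - 76.942446*h - 40.353607)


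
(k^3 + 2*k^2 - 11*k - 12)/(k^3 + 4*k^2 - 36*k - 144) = (k^2 - 2*k - 3)/(k^2 - 36)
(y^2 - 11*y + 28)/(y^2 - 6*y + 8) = (y - 7)/(y - 2)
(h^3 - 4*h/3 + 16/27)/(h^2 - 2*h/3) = h + 2/3 - 8/(9*h)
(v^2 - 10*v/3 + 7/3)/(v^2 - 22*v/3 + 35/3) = (v - 1)/(v - 5)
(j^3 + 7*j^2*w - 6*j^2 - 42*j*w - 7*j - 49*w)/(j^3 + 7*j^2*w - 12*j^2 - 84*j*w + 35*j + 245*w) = (j + 1)/(j - 5)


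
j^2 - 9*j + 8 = (j - 8)*(j - 1)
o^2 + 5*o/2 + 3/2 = (o + 1)*(o + 3/2)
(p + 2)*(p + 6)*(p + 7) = p^3 + 15*p^2 + 68*p + 84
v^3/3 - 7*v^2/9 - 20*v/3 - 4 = (v/3 + 1)*(v - 6)*(v + 2/3)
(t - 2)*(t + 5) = t^2 + 3*t - 10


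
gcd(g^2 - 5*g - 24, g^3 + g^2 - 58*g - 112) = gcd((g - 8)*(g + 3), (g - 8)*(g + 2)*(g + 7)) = g - 8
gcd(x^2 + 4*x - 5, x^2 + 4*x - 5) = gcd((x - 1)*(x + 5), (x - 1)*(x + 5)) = x^2 + 4*x - 5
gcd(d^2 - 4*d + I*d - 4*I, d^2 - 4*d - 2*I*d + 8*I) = d - 4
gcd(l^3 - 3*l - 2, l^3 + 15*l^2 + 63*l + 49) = l + 1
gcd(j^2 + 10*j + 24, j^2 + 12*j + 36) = j + 6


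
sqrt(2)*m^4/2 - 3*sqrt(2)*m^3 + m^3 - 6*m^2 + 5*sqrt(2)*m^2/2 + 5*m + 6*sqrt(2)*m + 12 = (m - 4)*(m - 3)*(m + sqrt(2))*(sqrt(2)*m/2 + sqrt(2)/2)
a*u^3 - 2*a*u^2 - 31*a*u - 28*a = (u - 7)*(u + 4)*(a*u + a)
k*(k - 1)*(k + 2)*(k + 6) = k^4 + 7*k^3 + 4*k^2 - 12*k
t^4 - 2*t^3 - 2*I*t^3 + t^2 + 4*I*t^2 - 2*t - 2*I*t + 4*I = (t - 2)*(t - 2*I)*(t - I)*(t + I)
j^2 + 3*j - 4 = (j - 1)*(j + 4)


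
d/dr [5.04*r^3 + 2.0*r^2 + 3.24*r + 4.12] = 15.12*r^2 + 4.0*r + 3.24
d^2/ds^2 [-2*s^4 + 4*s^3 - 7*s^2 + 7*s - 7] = -24*s^2 + 24*s - 14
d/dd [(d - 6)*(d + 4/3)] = 2*d - 14/3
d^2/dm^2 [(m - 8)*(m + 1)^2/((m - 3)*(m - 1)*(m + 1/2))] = 8*(-5*m^6 - 96*m^5 + 237*m^4 + 207*m^3 - 546*m^2 - 219*m - 82)/(8*m^9 - 84*m^8 + 318*m^7 - 475*m^6 + 66*m^5 + 429*m^4 - 190*m^3 - 153*m^2 + 54*m + 27)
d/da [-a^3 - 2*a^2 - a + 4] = -3*a^2 - 4*a - 1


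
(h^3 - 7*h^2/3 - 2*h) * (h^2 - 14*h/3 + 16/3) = h^5 - 7*h^4 + 128*h^3/9 - 28*h^2/9 - 32*h/3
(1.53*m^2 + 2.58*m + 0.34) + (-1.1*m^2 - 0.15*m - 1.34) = 0.43*m^2 + 2.43*m - 1.0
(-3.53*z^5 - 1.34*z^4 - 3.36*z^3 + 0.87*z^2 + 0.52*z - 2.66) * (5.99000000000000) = -21.1447*z^5 - 8.0266*z^4 - 20.1264*z^3 + 5.2113*z^2 + 3.1148*z - 15.9334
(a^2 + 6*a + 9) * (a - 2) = a^3 + 4*a^2 - 3*a - 18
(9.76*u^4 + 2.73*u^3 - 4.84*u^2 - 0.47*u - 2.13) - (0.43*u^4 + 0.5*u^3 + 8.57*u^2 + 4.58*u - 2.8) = 9.33*u^4 + 2.23*u^3 - 13.41*u^2 - 5.05*u + 0.67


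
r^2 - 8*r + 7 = (r - 7)*(r - 1)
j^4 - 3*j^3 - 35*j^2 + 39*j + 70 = (j - 7)*(j - 2)*(j + 1)*(j + 5)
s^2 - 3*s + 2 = (s - 2)*(s - 1)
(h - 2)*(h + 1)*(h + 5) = h^3 + 4*h^2 - 7*h - 10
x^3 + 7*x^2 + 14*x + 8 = (x + 1)*(x + 2)*(x + 4)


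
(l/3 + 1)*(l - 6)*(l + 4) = l^3/3 + l^2/3 - 10*l - 24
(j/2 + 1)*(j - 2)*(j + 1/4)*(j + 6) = j^4/2 + 25*j^3/8 - 5*j^2/4 - 25*j/2 - 3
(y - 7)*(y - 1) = y^2 - 8*y + 7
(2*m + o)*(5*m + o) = 10*m^2 + 7*m*o + o^2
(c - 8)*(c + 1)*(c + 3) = c^3 - 4*c^2 - 29*c - 24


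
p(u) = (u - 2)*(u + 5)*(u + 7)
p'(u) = (u - 2)*(u + 5) + (u - 2)*(u + 7) + (u + 5)*(u + 7)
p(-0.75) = -73.05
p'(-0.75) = -2.31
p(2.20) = 13.25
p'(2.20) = 69.52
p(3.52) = 136.24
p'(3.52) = 118.57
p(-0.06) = -70.62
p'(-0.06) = 9.81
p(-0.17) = -71.59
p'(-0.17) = 7.69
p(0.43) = -63.34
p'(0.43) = 20.15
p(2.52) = 37.23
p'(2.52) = 80.45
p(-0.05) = -70.53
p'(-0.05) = 10.01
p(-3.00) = -40.00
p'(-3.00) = -22.00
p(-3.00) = -40.00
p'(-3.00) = -22.00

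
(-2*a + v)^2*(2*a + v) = 8*a^3 - 4*a^2*v - 2*a*v^2 + v^3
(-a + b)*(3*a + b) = -3*a^2 + 2*a*b + b^2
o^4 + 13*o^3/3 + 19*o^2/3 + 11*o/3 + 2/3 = (o + 1/3)*(o + 1)^2*(o + 2)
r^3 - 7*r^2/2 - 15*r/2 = r*(r - 5)*(r + 3/2)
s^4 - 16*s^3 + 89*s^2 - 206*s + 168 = (s - 7)*(s - 4)*(s - 3)*(s - 2)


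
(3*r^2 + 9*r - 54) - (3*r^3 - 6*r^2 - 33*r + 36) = -3*r^3 + 9*r^2 + 42*r - 90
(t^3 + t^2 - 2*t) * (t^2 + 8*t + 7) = t^5 + 9*t^4 + 13*t^3 - 9*t^2 - 14*t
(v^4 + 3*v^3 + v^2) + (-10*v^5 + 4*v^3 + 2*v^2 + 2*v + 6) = -10*v^5 + v^4 + 7*v^3 + 3*v^2 + 2*v + 6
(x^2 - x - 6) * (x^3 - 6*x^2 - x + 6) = x^5 - 7*x^4 - x^3 + 43*x^2 - 36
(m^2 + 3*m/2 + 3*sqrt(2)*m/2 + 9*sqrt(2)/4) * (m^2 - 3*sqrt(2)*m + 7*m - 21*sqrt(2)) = m^4 - 3*sqrt(2)*m^3/2 + 17*m^3/2 - 51*sqrt(2)*m^2/4 + 3*m^2/2 - 153*m/2 - 63*sqrt(2)*m/4 - 189/2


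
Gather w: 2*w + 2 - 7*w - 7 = -5*w - 5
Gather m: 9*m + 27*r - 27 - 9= 9*m + 27*r - 36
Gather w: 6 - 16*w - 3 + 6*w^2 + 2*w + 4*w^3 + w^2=4*w^3 + 7*w^2 - 14*w + 3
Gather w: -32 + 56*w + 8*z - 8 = 56*w + 8*z - 40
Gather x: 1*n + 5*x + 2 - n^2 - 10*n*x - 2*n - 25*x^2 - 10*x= -n^2 - n - 25*x^2 + x*(-10*n - 5) + 2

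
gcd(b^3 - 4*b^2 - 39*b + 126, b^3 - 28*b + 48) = b + 6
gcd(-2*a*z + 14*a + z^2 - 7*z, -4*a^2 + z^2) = -2*a + z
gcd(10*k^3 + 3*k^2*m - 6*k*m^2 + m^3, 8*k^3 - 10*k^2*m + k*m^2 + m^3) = 2*k - m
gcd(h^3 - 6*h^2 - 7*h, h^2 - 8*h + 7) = h - 7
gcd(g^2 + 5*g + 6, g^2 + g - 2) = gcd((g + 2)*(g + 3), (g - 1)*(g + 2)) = g + 2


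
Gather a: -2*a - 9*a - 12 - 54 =-11*a - 66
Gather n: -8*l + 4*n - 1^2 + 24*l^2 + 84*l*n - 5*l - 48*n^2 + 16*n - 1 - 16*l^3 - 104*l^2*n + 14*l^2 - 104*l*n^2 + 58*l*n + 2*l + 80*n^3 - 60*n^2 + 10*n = -16*l^3 + 38*l^2 - 11*l + 80*n^3 + n^2*(-104*l - 108) + n*(-104*l^2 + 142*l + 30) - 2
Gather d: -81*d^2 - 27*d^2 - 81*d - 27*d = -108*d^2 - 108*d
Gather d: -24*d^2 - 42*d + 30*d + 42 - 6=-24*d^2 - 12*d + 36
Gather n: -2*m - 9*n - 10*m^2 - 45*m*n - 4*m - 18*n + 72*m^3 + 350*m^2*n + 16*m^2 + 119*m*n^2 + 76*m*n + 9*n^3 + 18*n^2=72*m^3 + 6*m^2 - 6*m + 9*n^3 + n^2*(119*m + 18) + n*(350*m^2 + 31*m - 27)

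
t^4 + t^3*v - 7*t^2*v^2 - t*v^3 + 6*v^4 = (t - 2*v)*(t - v)*(t + v)*(t + 3*v)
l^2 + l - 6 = (l - 2)*(l + 3)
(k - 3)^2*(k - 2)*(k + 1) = k^4 - 7*k^3 + 13*k^2 + 3*k - 18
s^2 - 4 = (s - 2)*(s + 2)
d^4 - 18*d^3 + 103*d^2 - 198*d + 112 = (d - 8)*(d - 7)*(d - 2)*(d - 1)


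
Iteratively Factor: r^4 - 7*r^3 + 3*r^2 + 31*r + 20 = (r - 4)*(r^3 - 3*r^2 - 9*r - 5) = (r - 4)*(r + 1)*(r^2 - 4*r - 5) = (r - 4)*(r + 1)^2*(r - 5)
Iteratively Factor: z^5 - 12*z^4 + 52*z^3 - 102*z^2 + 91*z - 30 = (z - 2)*(z^4 - 10*z^3 + 32*z^2 - 38*z + 15) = (z - 2)*(z - 1)*(z^3 - 9*z^2 + 23*z - 15) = (z - 3)*(z - 2)*(z - 1)*(z^2 - 6*z + 5) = (z - 3)*(z - 2)*(z - 1)^2*(z - 5)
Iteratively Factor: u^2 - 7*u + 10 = (u - 5)*(u - 2)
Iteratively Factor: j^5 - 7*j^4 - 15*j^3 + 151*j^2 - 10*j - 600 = (j + 4)*(j^4 - 11*j^3 + 29*j^2 + 35*j - 150) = (j - 5)*(j + 4)*(j^3 - 6*j^2 - j + 30) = (j - 5)^2*(j + 4)*(j^2 - j - 6) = (j - 5)^2*(j + 2)*(j + 4)*(j - 3)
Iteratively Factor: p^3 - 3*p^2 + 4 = (p - 2)*(p^2 - p - 2) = (p - 2)^2*(p + 1)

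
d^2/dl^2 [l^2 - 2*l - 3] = 2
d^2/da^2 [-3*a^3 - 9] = -18*a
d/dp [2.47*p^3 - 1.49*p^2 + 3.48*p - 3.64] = 7.41*p^2 - 2.98*p + 3.48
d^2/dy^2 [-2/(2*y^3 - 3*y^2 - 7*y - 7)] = 4*(3*(2*y - 1)*(-2*y^3 + 3*y^2 + 7*y + 7) + (-6*y^2 + 6*y + 7)^2)/(-2*y^3 + 3*y^2 + 7*y + 7)^3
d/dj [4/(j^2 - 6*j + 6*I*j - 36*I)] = 8*(-j + 3 - 3*I)/(j^2 - 6*j + 6*I*j - 36*I)^2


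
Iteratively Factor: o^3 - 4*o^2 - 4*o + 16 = (o - 4)*(o^2 - 4) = (o - 4)*(o - 2)*(o + 2)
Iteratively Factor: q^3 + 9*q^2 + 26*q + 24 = (q + 2)*(q^2 + 7*q + 12) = (q + 2)*(q + 3)*(q + 4)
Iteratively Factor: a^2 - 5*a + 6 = (a - 2)*(a - 3)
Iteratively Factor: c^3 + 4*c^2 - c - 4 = (c + 4)*(c^2 - 1) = (c + 1)*(c + 4)*(c - 1)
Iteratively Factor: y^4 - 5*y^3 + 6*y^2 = (y)*(y^3 - 5*y^2 + 6*y) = y*(y - 2)*(y^2 - 3*y) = y*(y - 3)*(y - 2)*(y)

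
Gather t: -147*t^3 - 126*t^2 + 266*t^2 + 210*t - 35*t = -147*t^3 + 140*t^2 + 175*t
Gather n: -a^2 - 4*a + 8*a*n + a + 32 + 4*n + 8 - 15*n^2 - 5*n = -a^2 - 3*a - 15*n^2 + n*(8*a - 1) + 40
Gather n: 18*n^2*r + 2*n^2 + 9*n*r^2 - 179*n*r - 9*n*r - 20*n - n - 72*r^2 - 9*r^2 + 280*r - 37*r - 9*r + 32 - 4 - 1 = n^2*(18*r + 2) + n*(9*r^2 - 188*r - 21) - 81*r^2 + 234*r + 27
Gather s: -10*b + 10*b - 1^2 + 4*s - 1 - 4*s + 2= 0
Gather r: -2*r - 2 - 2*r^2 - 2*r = -2*r^2 - 4*r - 2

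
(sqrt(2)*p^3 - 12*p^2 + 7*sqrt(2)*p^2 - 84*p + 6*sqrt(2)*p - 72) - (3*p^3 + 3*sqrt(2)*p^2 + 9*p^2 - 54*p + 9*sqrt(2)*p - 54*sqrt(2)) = -3*p^3 + sqrt(2)*p^3 - 21*p^2 + 4*sqrt(2)*p^2 - 30*p - 3*sqrt(2)*p - 72 + 54*sqrt(2)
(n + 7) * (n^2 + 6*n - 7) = n^3 + 13*n^2 + 35*n - 49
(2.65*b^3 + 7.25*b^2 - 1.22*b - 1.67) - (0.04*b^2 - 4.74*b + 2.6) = 2.65*b^3 + 7.21*b^2 + 3.52*b - 4.27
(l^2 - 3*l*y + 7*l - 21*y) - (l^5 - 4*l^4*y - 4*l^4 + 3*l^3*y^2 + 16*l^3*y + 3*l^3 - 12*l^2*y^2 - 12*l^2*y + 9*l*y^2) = -l^5 + 4*l^4*y + 4*l^4 - 3*l^3*y^2 - 16*l^3*y - 3*l^3 + 12*l^2*y^2 + 12*l^2*y + l^2 - 9*l*y^2 - 3*l*y + 7*l - 21*y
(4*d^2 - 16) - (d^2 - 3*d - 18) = 3*d^2 + 3*d + 2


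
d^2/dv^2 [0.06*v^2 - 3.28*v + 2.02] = 0.120000000000000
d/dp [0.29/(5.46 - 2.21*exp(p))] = 0.6409*exp(p)/(2.21*exp(p) - 5.46)^2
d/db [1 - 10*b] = -10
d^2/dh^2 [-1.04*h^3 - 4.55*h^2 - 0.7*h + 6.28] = -6.24*h - 9.1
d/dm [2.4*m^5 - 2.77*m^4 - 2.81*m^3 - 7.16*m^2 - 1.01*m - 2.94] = 12.0*m^4 - 11.08*m^3 - 8.43*m^2 - 14.32*m - 1.01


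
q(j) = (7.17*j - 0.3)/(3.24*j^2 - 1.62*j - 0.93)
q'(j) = (1.62 - 6.48*j)*(7.17*j - 0.3)/(3.24*j^2 - 1.62*j - 0.93)^2 + 7.17/(3.24*j^2 - 1.62*j - 0.93)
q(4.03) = 0.63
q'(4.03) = -0.18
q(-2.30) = -0.84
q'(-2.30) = -0.34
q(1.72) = 2.05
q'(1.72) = -2.11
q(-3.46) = -0.58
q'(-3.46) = -0.15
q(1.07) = 7.05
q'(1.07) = -28.94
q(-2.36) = -0.82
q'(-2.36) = -0.32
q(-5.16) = -0.40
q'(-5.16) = -0.07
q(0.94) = 15.70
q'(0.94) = -153.75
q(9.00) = 0.26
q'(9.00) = -0.03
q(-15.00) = -0.14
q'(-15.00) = -0.01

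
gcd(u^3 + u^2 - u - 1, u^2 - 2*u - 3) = u + 1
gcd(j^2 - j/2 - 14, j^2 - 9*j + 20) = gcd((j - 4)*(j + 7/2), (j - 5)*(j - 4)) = j - 4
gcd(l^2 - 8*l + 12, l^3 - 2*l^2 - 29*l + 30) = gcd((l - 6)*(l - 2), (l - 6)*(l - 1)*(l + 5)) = l - 6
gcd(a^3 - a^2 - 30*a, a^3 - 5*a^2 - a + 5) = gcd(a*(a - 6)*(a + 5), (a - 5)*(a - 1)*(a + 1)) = 1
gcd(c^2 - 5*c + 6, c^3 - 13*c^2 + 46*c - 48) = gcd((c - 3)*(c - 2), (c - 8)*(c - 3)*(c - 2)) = c^2 - 5*c + 6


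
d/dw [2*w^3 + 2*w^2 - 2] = 2*w*(3*w + 2)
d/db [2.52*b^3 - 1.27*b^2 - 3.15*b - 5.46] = 7.56*b^2 - 2.54*b - 3.15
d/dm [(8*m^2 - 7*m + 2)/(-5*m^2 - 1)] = (-35*m^2 + 4*m + 7)/(25*m^4 + 10*m^2 + 1)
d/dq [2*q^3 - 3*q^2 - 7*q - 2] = 6*q^2 - 6*q - 7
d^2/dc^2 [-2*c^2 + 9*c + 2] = -4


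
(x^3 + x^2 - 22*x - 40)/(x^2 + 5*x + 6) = (x^2 - x - 20)/(x + 3)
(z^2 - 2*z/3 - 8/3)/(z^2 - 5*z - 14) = (-3*z^2 + 2*z + 8)/(3*(-z^2 + 5*z + 14))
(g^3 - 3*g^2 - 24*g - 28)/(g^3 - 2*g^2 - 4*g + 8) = (g^2 - 5*g - 14)/(g^2 - 4*g + 4)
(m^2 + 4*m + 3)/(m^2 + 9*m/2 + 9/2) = 2*(m + 1)/(2*m + 3)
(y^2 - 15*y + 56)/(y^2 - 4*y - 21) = (y - 8)/(y + 3)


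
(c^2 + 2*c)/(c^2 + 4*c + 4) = c/(c + 2)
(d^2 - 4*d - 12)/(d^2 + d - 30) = (d^2 - 4*d - 12)/(d^2 + d - 30)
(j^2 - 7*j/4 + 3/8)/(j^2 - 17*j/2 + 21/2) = (j - 1/4)/(j - 7)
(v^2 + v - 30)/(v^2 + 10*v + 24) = (v - 5)/(v + 4)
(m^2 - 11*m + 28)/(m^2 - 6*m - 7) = (m - 4)/(m + 1)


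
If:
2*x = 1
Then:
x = 1/2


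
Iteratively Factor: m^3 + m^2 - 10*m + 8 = (m - 2)*(m^2 + 3*m - 4) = (m - 2)*(m + 4)*(m - 1)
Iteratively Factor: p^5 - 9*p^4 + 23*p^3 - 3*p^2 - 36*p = (p + 1)*(p^4 - 10*p^3 + 33*p^2 - 36*p) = p*(p + 1)*(p^3 - 10*p^2 + 33*p - 36) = p*(p - 3)*(p + 1)*(p^2 - 7*p + 12) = p*(p - 3)^2*(p + 1)*(p - 4)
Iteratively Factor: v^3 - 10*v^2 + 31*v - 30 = (v - 5)*(v^2 - 5*v + 6) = (v - 5)*(v - 2)*(v - 3)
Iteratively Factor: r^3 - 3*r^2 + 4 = (r - 2)*(r^2 - r - 2) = (r - 2)*(r + 1)*(r - 2)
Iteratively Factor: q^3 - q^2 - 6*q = (q)*(q^2 - q - 6) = q*(q - 3)*(q + 2)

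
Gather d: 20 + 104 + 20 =144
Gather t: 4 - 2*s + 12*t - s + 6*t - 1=-3*s + 18*t + 3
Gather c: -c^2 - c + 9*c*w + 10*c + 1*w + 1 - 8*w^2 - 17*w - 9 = -c^2 + c*(9*w + 9) - 8*w^2 - 16*w - 8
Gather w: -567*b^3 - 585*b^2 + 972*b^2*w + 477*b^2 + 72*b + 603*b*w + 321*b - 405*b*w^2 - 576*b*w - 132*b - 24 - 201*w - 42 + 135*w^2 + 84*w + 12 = -567*b^3 - 108*b^2 + 261*b + w^2*(135 - 405*b) + w*(972*b^2 + 27*b - 117) - 54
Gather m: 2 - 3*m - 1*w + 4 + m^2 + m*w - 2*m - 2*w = m^2 + m*(w - 5) - 3*w + 6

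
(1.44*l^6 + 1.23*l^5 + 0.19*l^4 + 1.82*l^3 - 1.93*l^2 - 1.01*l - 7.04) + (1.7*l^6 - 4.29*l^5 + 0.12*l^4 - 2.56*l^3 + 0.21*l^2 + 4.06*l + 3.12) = 3.14*l^6 - 3.06*l^5 + 0.31*l^4 - 0.74*l^3 - 1.72*l^2 + 3.05*l - 3.92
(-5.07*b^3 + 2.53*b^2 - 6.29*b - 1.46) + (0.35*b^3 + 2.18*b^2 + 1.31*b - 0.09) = -4.72*b^3 + 4.71*b^2 - 4.98*b - 1.55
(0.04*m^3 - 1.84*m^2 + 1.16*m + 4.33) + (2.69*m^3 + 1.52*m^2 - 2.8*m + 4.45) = 2.73*m^3 - 0.32*m^2 - 1.64*m + 8.78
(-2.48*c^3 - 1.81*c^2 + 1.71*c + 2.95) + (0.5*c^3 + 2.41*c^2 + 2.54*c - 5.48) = -1.98*c^3 + 0.6*c^2 + 4.25*c - 2.53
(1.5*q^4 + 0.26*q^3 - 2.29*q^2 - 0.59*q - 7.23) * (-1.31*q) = -1.965*q^5 - 0.3406*q^4 + 2.9999*q^3 + 0.7729*q^2 + 9.4713*q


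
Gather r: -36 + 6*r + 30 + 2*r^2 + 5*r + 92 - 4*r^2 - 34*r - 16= -2*r^2 - 23*r + 70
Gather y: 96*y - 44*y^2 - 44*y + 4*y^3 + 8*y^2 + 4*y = 4*y^3 - 36*y^2 + 56*y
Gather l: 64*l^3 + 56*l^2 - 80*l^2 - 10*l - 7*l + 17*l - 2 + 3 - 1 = 64*l^3 - 24*l^2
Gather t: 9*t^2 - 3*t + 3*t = 9*t^2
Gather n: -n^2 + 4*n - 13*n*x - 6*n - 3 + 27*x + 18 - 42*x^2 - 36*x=-n^2 + n*(-13*x - 2) - 42*x^2 - 9*x + 15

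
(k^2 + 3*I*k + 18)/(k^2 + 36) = (k - 3*I)/(k - 6*I)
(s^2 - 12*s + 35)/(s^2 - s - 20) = (s - 7)/(s + 4)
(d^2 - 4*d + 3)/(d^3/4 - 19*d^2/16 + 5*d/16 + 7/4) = 16*(d^2 - 4*d + 3)/(4*d^3 - 19*d^2 + 5*d + 28)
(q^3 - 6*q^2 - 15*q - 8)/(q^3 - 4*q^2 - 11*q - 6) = (q - 8)/(q - 6)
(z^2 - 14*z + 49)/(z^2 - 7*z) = (z - 7)/z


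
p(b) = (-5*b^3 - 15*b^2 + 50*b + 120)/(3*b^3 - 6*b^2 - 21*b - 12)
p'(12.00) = 0.08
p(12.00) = -2.49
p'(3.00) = 3.65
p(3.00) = 0.00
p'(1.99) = 1.67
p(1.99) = -2.24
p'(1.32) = 2.04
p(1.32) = -3.43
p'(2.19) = 1.73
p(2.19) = -1.90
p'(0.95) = 2.77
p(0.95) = -4.30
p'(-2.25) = -0.73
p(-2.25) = 0.39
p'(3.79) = 72.86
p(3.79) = 12.33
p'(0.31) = 6.78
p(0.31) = -7.05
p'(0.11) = 10.23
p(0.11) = -8.72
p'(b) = (-15*b^2 - 30*b + 50)/(3*b^3 - 6*b^2 - 21*b - 12) + (-9*b^2 + 12*b + 21)*(-5*b^3 - 15*b^2 + 50*b + 120)/(3*b^3 - 6*b^2 - 21*b - 12)^2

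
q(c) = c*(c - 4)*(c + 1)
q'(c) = c*(c - 4) + c*(c + 1) + (c - 4)*(c + 1)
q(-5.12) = -192.38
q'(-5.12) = 105.36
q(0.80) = -4.61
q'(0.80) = -6.88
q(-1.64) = -5.92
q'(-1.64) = 13.91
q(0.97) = -5.79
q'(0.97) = -7.00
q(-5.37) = -219.88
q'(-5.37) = 114.73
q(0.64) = -3.53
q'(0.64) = -6.61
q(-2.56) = -26.20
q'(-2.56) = 31.02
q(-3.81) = -83.61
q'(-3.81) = 62.41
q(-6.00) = -300.00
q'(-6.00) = 140.00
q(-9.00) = -936.00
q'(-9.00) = 293.00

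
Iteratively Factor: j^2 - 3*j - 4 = (j - 4)*(j + 1)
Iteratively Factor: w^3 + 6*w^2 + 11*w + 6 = (w + 2)*(w^2 + 4*w + 3) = (w + 2)*(w + 3)*(w + 1)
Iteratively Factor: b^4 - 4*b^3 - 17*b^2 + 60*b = (b)*(b^3 - 4*b^2 - 17*b + 60) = b*(b + 4)*(b^2 - 8*b + 15) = b*(b - 5)*(b + 4)*(b - 3)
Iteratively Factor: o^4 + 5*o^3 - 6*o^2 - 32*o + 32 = (o + 4)*(o^3 + o^2 - 10*o + 8) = (o + 4)^2*(o^2 - 3*o + 2) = (o - 1)*(o + 4)^2*(o - 2)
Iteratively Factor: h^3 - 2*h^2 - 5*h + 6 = (h + 2)*(h^2 - 4*h + 3) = (h - 3)*(h + 2)*(h - 1)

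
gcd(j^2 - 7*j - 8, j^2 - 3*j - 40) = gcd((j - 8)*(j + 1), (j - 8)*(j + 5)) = j - 8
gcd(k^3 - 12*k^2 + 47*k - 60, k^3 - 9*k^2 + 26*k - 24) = k^2 - 7*k + 12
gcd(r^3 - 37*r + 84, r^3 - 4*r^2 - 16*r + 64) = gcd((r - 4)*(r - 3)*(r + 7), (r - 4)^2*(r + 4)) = r - 4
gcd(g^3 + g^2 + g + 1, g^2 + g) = g + 1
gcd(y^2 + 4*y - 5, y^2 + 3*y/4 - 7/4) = y - 1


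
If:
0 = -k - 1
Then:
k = -1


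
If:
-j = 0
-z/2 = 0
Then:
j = 0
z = 0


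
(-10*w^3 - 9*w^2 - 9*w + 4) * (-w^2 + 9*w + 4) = 10*w^5 - 81*w^4 - 112*w^3 - 121*w^2 + 16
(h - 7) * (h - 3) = h^2 - 10*h + 21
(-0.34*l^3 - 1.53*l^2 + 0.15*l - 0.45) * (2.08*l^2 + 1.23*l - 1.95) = -0.7072*l^5 - 3.6006*l^4 - 0.9069*l^3 + 2.232*l^2 - 0.846*l + 0.8775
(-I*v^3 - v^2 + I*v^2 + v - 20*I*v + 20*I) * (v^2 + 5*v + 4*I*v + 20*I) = -I*v^5 + 3*v^4 - 4*I*v^4 + 12*v^3 - 19*I*v^3 + 65*v^2 - 96*I*v^2 + 320*v + 120*I*v - 400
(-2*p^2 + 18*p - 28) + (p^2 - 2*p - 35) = -p^2 + 16*p - 63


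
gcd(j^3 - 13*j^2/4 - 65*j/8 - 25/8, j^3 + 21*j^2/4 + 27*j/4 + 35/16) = j^2 + 7*j/4 + 5/8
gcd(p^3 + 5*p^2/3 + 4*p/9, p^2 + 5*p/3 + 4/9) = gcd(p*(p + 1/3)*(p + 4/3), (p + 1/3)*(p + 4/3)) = p^2 + 5*p/3 + 4/9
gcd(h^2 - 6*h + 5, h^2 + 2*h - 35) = h - 5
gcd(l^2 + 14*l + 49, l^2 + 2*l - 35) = l + 7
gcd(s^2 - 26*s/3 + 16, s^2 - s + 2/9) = 1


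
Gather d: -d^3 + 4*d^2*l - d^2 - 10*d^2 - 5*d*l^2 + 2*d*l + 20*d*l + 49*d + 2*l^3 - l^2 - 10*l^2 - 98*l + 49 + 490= -d^3 + d^2*(4*l - 11) + d*(-5*l^2 + 22*l + 49) + 2*l^3 - 11*l^2 - 98*l + 539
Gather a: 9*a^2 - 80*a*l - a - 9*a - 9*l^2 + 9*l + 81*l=9*a^2 + a*(-80*l - 10) - 9*l^2 + 90*l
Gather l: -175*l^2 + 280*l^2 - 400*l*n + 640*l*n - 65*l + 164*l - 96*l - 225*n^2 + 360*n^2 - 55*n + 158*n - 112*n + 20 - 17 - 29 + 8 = 105*l^2 + l*(240*n + 3) + 135*n^2 - 9*n - 18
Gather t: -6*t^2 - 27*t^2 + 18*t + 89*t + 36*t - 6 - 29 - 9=-33*t^2 + 143*t - 44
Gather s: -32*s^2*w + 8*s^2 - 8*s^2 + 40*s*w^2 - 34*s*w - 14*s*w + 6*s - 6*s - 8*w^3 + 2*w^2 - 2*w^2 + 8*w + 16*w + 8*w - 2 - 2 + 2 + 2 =-32*s^2*w + s*(40*w^2 - 48*w) - 8*w^3 + 32*w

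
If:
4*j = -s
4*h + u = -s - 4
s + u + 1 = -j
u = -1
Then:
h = -3/4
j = 0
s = 0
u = -1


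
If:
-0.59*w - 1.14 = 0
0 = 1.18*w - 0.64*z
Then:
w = -1.93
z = -3.56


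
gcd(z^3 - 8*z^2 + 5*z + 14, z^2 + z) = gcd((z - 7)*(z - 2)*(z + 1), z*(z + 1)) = z + 1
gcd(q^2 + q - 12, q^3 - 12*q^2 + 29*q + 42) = 1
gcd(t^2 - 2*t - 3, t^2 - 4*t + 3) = t - 3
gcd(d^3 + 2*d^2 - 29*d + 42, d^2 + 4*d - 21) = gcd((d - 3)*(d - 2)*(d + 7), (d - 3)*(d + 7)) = d^2 + 4*d - 21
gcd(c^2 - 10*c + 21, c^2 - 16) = 1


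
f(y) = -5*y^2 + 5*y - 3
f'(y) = 5 - 10*y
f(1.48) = -6.55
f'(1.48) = -9.80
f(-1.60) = -23.80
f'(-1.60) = 21.00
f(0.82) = -2.26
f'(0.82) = -3.20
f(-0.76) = -9.69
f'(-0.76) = 12.60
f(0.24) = -2.09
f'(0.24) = 2.60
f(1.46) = -6.36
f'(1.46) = -9.60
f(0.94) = -2.72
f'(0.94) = -4.40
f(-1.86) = -29.60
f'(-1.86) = 23.60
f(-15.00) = -1203.00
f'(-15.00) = 155.00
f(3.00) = -33.00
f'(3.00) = -25.00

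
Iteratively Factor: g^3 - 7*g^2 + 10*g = (g)*(g^2 - 7*g + 10) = g*(g - 2)*(g - 5)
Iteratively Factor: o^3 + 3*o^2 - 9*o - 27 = (o - 3)*(o^2 + 6*o + 9) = (o - 3)*(o + 3)*(o + 3)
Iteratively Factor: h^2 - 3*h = (h - 3)*(h)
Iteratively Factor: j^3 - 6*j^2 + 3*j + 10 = (j + 1)*(j^2 - 7*j + 10) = (j - 5)*(j + 1)*(j - 2)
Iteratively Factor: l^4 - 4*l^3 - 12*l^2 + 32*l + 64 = (l - 4)*(l^3 - 12*l - 16) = (l - 4)^2*(l^2 + 4*l + 4) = (l - 4)^2*(l + 2)*(l + 2)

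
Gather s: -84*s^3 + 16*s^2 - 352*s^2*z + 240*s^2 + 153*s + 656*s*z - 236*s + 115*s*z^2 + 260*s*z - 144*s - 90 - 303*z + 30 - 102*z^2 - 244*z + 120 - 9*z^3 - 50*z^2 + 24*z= -84*s^3 + s^2*(256 - 352*z) + s*(115*z^2 + 916*z - 227) - 9*z^3 - 152*z^2 - 523*z + 60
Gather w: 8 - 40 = -32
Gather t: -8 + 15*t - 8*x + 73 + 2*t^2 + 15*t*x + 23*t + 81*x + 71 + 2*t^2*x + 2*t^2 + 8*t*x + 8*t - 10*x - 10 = t^2*(2*x + 4) + t*(23*x + 46) + 63*x + 126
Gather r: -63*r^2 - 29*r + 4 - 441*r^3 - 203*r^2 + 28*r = -441*r^3 - 266*r^2 - r + 4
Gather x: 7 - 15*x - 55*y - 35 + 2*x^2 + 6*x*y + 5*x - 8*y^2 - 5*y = 2*x^2 + x*(6*y - 10) - 8*y^2 - 60*y - 28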